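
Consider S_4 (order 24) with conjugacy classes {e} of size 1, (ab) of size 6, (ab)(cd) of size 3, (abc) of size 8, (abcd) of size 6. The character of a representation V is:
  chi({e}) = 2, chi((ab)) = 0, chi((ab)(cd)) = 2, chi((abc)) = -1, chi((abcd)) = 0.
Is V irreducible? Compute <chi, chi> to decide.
Irreducible: <chi, chi> = 1.

Justification: <chi, chi> = (1/|G|) sum_C |C| * |chi(C)|^2 = (1/24)[1*|2|^2 + 6*|0|^2 + 3*|2|^2 + 8*|-1|^2 + 6*|0|^2]
  = (1/24)[(4) + (0) + (12) + (8) + (0)] = 24/24 = 1.
A character is irreducible iff <chi, chi> = 1, so this representation is irreducible.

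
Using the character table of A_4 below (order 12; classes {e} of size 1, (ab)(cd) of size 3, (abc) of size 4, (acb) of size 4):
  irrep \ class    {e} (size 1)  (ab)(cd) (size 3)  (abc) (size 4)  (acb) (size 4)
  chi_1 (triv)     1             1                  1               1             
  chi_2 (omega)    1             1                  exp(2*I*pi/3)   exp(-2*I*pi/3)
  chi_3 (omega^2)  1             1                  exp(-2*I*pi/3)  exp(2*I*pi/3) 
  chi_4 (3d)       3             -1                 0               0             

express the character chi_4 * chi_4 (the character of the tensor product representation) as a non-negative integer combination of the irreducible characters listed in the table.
chi_4 tensor chi_4 = chi_1 + chi_2 + chi_3 + 2*chi_4 (all other irreducibles have multiplicity 0).

Argument: The character of a tensor product is the pointwise product (chi_4 * chi_4)(C) = chi_4(C) * chi_4(C):
  {e}: (3)*(3), (ab)(cd): (-1)*(-1), (abc): (0)*(0), (acb): (0)*(0)
so (chi_4 * chi_4) takes values
  {e} -> 9, (ab)(cd) -> 1, (abc) -> 0, (acb) -> 0.
Now take the inner product of this character with each irreducible chi from the table, <chi_4*chi_4, chi> = (1/12) sum_C |C| (chi_4*chi_4)(C) conj(chi(C)):
  <chi_4*chi_4, chi_1> = (1/12)[1*(9)*conj(1) + 3*(1)*conj(1) + 4*(0)*conj(1) + 4*(0)*conj(1)]
      = (1/12)[(9) + (3) + (0) + (0)] = 12/12 = 1
  <chi_4*chi_4, chi_2> = (1/12)[1*(9)*conj(1) + 3*(1)*conj(1) + 4*(0)*conj(exp(2*I*pi/3)) + 4*(0)*conj(exp(-2*I*pi/3))]
      = (1/12)[(9) + (3) + (0) + (0)] = 12/12 = 1
  <chi_4*chi_4, chi_3> = (1/12)[1*(9)*conj(1) + 3*(1)*conj(1) + 4*(0)*conj(exp(-2*I*pi/3)) + 4*(0)*conj(exp(2*I*pi/3))]
      = (1/12)[(9) + (3) + (0) + (0)] = 12/12 = 1
  <chi_4*chi_4, chi_4> = (1/12)[1*(9)*conj(3) + 3*(1)*conj(-1) + 4*(0)*conj(0) + 4*(0)*conj(0)]
      = (1/12)[(27) + (-3) + (0) + (0)] = 24/12 = 2
(Exp terms are combined using exp(i*s)*conj(exp(i*t)) = exp(i*(s-t)), and sums of them are collapsed using the identity that for every m > 1 the m distinct m-th roots of unity sum to 0, e.g. 1 + exp(2*I*pi/3) + exp(-2*I*pi/3) = 0.)
Hence the multiplicities are chi_1: 1, chi_2: 1, chi_3: 1, chi_4: 2. Dimension check: dim(chi_4)*dim(chi_4) = 3*3 = 9 and sum (mult * dim) = 1*1 + 1*1 + 1*1 + 2*3 = 9.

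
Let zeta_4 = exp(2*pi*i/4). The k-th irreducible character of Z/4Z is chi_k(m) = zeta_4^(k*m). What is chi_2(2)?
chi_2(2) = zeta_4^4 = 1

Why: chi_2(2) = zeta_4^(2*2) = zeta_4^4. Since zeta_4^4 = 1, this equals zeta_4^0 = exp(2*pi*i*0/4) = 1.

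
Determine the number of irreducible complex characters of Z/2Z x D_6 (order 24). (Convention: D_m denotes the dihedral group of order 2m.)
12

Reasoning: The number of irreducible complex representations of a finite group equals its number of conjugacy classes. For a direct product, #classes(G x H) = #classes(G) * #classes(H). Z/2Z has 2 classes (abelian), D_6 has 6 classes, so 2 * 6 = 12, so Z/2Z x D_6 (order 24) has exactly 12 irreducible complex representations.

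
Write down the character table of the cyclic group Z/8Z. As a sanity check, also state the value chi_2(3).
Character table of Z/8Z (irreps indexed chi_0,...,chi_7 with chi_k(m) = zeta_8^(k*m), zeta_8 = exp(2*pi*i/8)):
  irrep \ class  {0} (size 1)  {1} (size 1)    {2} (size 1)  {3} (size 1)    {4} (size 1)  {5} (size 1)    {6} (size 1)  {7} (size 1)  
  chi_0          1             1               1             1               1             1               1             1             
  chi_1          1             exp(I*pi/4)     I             exp(3*I*pi/4)   -1            exp(-3*I*pi/4)  -I            exp(-I*pi/4)  
  chi_2          1             I               -1            -I              1             I               -1            -I            
  chi_3          1             exp(3*I*pi/4)   -I            exp(I*pi/4)     -1            exp(-I*pi/4)    I             exp(-3*I*pi/4)
  chi_4          1             -1              1             -1              1             -1              1             -1            
  chi_5          1             exp(-3*I*pi/4)  I             exp(-I*pi/4)    -1            exp(I*pi/4)     -I            exp(3*I*pi/4) 
  chi_6          1             -I              -1            I               1             -I              -1            I             
  chi_7          1             exp(-I*pi/4)    -I            exp(-3*I*pi/4)  -1            exp(3*I*pi/4)   I             exp(I*pi/4)   

Spot check: chi_2(3) = zeta_8^(2*3) = zeta_8^6 = -I.

Argument: Z/8Z is abelian, so all 8 irreducible complex representations are 1-dimensional. They are given by chi_k(m) = zeta_8^(k*m) for k = 0,...,7. Row orthogonality: sum_m chi_k(m) conj(chi_l(m)) = 8 * [k = l].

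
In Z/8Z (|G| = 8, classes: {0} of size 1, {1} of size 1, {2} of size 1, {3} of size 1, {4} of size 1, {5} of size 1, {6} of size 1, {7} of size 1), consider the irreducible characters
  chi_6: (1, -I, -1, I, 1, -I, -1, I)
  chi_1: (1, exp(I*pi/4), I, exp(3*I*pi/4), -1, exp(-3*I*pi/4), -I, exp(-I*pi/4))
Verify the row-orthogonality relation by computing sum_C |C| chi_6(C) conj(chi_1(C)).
Sum = 0; so <chi_6, chi_1> = 0 (distinct irreducibles are orthogonal).

Argument: Compute term by term over conjugacy classes (|C| * chi_6(C) * conj(chi_1(C))):
  1*(1)*conj(1) + 1*(-I)*conj(exp(I*pi/4)) + 1*(-1)*conj(I) + 1*(I)*conj(exp(3*I*pi/4)) + 1*(1)*conj(-1) + 1*(-I)*conj(exp(-3*I*pi/4)) + 1*(-1)*conj(-I) + 1*(I)*conj(exp(-I*pi/4))
  = (1) + (-exp(I*pi/4)) + (I) + (exp(-I*pi/4)) + (-1) + (-exp(-3*I*pi/4)) + (-I) + (exp(3*I*pi/4))
  = 0.
(Exp terms are combined using exp(i*s)*conj(exp(i*t)) = exp(i*(s-t)), and sums of them are collapsed using the identity that for every m > 1 the m distinct m-th roots of unity sum to 0, e.g. 1 + exp(2*I*pi/3) + exp(-2*I*pi/3) = 0.)
Dividing by |G| = 8 gives 0/8 = 0, matching the row-orthogonality relation <chi_6, chi_1> = [chi_6 = chi_1].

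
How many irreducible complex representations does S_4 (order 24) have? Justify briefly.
5

Justification: The number of irreducible complex representations of a finite group equals its number of conjugacy classes. Conjugacy classes in S_4 correspond to cycle types, i.e. partitions of 4; there are p(4) = 5 of them, so S_4 (order 24) has exactly 5 irreducible complex representations.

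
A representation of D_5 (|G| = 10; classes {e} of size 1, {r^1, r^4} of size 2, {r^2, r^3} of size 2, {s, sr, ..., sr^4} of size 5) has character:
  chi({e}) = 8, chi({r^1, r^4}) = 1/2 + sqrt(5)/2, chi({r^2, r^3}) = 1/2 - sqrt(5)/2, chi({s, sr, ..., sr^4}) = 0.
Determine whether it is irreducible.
Not irreducible (reducible): <chi, chi> = 7 > 1.

Working: <chi, chi> = (1/|G|) sum_C |C| * |chi(C)|^2 = (1/10)[1*|8|^2 + 2*|1/2 + sqrt(5)/2|^2 + 2*|1/2 - sqrt(5)/2|^2 + 5*|0|^2]
  = (1/10)[(64) + (sqrt(5) + 3) + (3 - sqrt(5)) + (0)] = 70/10 = 7.
A character is irreducible iff <chi, chi> = 1, so this representation is reducible.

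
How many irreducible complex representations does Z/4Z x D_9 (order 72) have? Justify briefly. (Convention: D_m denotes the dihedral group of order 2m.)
24

The number of irreducible complex representations of a finite group equals its number of conjugacy classes. For a direct product, #classes(G x H) = #classes(G) * #classes(H). Z/4Z has 4 classes (abelian), D_9 has 6 classes, so 4 * 6 = 24, so Z/4Z x D_9 (order 72) has exactly 24 irreducible complex representations.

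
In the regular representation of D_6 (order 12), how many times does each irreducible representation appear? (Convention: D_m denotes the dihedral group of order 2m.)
Each irreducible V_i of dimension d_i appears with multiplicity d_i, i.e. rho_reg = (direct sum over all irreducibles V_i) d_i V_i. The irreducible dimensions for D_6 are 1, 1, 1, 1, 2, 2: 4 irreducibles of dimension 1, each with multiplicity 1; 2 irreducibles of dimension 2, each with multiplicity 2. Total dimension 4*1*1 + 2*2*2 = 12 = |G|.

Justification: General theorem: in the regular representation of a finite group G, each irreducible appears with multiplicity equal to its dimension. Check: dim(rho_reg) = sum d_i^2 = 1 + 1 + 1 + 1 + 4 + 4 = 12 = |G|.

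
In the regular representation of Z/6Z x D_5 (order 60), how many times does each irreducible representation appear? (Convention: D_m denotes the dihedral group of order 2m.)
Each irreducible V_i of dimension d_i appears with multiplicity d_i, i.e. rho_reg = (direct sum over all irreducibles V_i) d_i V_i. The irreducible dimensions for Z/6Z x D_5 are 1, 1, 1, 1, 1, 1, 1, 1, 1, 1, 1, 1, 2, 2, 2, 2, 2, 2, 2, 2, 2, 2, 2, 2: 12 irreducibles of dimension 1, each with multiplicity 1; 12 irreducibles of dimension 2, each with multiplicity 2. Total dimension 12*1*1 + 12*2*2 = 60 = |G|.

Working: General theorem: in the regular representation of a finite group G, each irreducible appears with multiplicity equal to its dimension. Check: dim(rho_reg) = sum d_i^2 = 1 + 1 + 1 + 1 + 1 + 1 + 1 + 1 + 1 + 1 + 1 + 1 + 4 + 4 + 4 + 4 + 4 + 4 + 4 + 4 + 4 + 4 + 4 + 4 = 60 = |G|.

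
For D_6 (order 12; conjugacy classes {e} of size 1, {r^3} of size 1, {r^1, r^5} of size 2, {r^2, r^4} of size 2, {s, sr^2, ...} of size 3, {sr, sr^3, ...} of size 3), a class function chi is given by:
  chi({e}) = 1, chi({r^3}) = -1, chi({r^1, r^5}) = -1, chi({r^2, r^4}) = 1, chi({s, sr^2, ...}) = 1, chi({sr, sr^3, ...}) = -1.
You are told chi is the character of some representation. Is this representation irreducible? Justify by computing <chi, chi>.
Irreducible: <chi, chi> = 1.

Details: <chi, chi> = (1/|G|) sum_C |C| * |chi(C)|^2 = (1/12)[1*|1|^2 + 1*|-1|^2 + 2*|-1|^2 + 2*|1|^2 + 3*|1|^2 + 3*|-1|^2]
  = (1/12)[(1) + (1) + (2) + (2) + (3) + (3)] = 12/12 = 1.
A character is irreducible iff <chi, chi> = 1, so this representation is irreducible.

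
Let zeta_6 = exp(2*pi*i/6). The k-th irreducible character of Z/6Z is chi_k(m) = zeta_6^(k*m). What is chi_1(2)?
chi_1(2) = zeta_6^2 = exp(2*I*pi/3)

Derivation: chi_1(2) = zeta_6^(1*2) = zeta_6^2. Since zeta_6^6 = 1, this equals zeta_6^2 = exp(2*pi*i*2/6) = exp(2*I*pi/3).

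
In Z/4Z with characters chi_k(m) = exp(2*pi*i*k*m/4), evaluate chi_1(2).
chi_1(2) = zeta_4^2 = -1

Justification: chi_1(2) = zeta_4^(1*2) = zeta_4^2. Since zeta_4^4 = 1, this equals zeta_4^2 = exp(2*pi*i*2/4) = -1.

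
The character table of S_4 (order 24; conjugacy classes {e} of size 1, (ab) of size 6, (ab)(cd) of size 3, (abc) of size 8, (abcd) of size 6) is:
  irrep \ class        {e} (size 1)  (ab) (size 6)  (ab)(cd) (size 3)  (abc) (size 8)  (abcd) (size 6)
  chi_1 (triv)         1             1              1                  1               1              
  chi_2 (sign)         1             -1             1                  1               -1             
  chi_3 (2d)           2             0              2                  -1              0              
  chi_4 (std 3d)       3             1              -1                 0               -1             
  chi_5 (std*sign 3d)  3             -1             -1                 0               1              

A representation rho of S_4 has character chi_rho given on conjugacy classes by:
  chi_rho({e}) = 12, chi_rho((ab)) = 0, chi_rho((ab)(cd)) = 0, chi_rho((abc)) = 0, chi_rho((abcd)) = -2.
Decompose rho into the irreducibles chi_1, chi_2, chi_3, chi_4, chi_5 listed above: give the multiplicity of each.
Multiplicities: chi_1: 0, chi_2: 1, chi_3: 1, chi_4: 2, chi_5: 1.

Working: Use <chi_rho, chi> = (1/|G|) sum_C |C| * chi_rho(C) * conj(chi(C)) with |G| = 24 for each irreducible chi in the table:
  <chi_rho, chi_1> = (1/24)[1*(12)*conj(1) + 6*(0)*conj(1) + 3*(0)*conj(1) + 8*(0)*conj(1) + 6*(-2)*conj(1)]
      = (1/24)[(12) + (0) + (0) + (0) + (-12)] = 0/24 = 0
  <chi_rho, chi_2> = (1/24)[1*(12)*conj(1) + 6*(0)*conj(-1) + 3*(0)*conj(1) + 8*(0)*conj(1) + 6*(-2)*conj(-1)]
      = (1/24)[(12) + (0) + (0) + (0) + (12)] = 24/24 = 1
  <chi_rho, chi_3> = (1/24)[1*(12)*conj(2) + 6*(0)*conj(0) + 3*(0)*conj(2) + 8*(0)*conj(-1) + 6*(-2)*conj(0)]
      = (1/24)[(24) + (0) + (0) + (0) + (0)] = 24/24 = 1
  <chi_rho, chi_4> = (1/24)[1*(12)*conj(3) + 6*(0)*conj(1) + 3*(0)*conj(-1) + 8*(0)*conj(0) + 6*(-2)*conj(-1)]
      = (1/24)[(36) + (0) + (0) + (0) + (12)] = 48/24 = 2
  <chi_rho, chi_5> = (1/24)[1*(12)*conj(3) + 6*(0)*conj(-1) + 3*(0)*conj(-1) + 8*(0)*conj(0) + 6*(-2)*conj(1)]
      = (1/24)[(36) + (0) + (0) + (0) + (-12)] = 24/24 = 1
Dimension check: dim(rho) = sum (mult * dim) = 0*1 + 1*1 + 1*2 + 2*3 + 1*3 = 12 = chi_rho(e) = 12.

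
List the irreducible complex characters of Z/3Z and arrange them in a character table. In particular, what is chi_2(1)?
Character table of Z/3Z (irreps indexed chi_0,...,chi_2 with chi_k(m) = zeta_3^(k*m), zeta_3 = exp(2*pi*i/3)):
  irrep \ class  {0} (size 1)  {1} (size 1)    {2} (size 1)  
  chi_0          1             1               1             
  chi_1          1             exp(2*I*pi/3)   exp(-2*I*pi/3)
  chi_2          1             exp(-2*I*pi/3)  exp(2*I*pi/3) 

Spot check: chi_2(1) = zeta_3^(2*1) = zeta_3^2 = exp(-2*I*pi/3).

Details: Z/3Z is abelian, so all 3 irreducible complex representations are 1-dimensional. They are given by chi_k(m) = zeta_3^(k*m) for k = 0,...,2. Row orthogonality: sum_m chi_k(m) conj(chi_l(m)) = 3 * [k = l].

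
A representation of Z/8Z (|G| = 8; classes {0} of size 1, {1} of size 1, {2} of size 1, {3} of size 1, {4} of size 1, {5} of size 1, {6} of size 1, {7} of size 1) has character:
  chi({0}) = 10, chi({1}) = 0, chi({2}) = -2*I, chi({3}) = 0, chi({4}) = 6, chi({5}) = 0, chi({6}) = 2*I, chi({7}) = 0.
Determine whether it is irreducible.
Not irreducible (reducible): <chi, chi> = 18 > 1.

Justification: <chi, chi> = (1/|G|) sum_C |C| * |chi(C)|^2 = (1/8)[1*|10|^2 + 1*|0|^2 + 1*|-2*I|^2 + 1*|0|^2 + 1*|6|^2 + 1*|0|^2 + 1*|2*I|^2 + 1*|0|^2]
  = (1/8)[(100) + (0) + (4) + (0) + (36) + (0) + (4) + (0)] = 144/8 = 18.
(Exp terms are combined using exp(i*s)*conj(exp(i*t)) = exp(i*(s-t)), and sums of them are collapsed using the identity that for every m > 1 the m distinct m-th roots of unity sum to 0, e.g. 1 + exp(2*I*pi/3) + exp(-2*I*pi/3) = 0.)
A character is irreducible iff <chi, chi> = 1, so this representation is reducible.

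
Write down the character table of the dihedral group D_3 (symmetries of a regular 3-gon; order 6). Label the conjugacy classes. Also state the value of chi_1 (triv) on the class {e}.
Conjugacy classes: {e} of size 1, {r^1, r^2} of size 2, {s, sr, ..., sr^2} of size 3.
Character table:
  irrep \ class              {e} (size 1)  {r^1, r^2} (size 2)  {s, sr, ..., sr^2} (size 3)
  chi_1 (triv)               1             1                    1                          
  chi_2 (sign: r->1, s->-1)  1             1                    -1                         
  chi_3 (2d, j=1)            2             -1                   0                          

Spot check: chi_1 (triv) on {e} = 1.

Argument: D_3 has order 2*3 = 6 with 3 conjugacy classes, hence 3 irreducibles. Sum of squared dims 1 + 1 + 4 = 6 = |G|. Linear characters come from the abelianisation; the 2-dimensional irreps have character r^k -> 2*cos(2*pi*j*k/3), reflections -> 0.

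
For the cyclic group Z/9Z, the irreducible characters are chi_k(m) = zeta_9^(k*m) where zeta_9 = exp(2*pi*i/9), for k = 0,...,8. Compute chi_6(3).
chi_6(3) = zeta_9^18 = 1

Details: chi_6(3) = zeta_9^(6*3) = zeta_9^18. Since zeta_9^9 = 1, this equals zeta_9^0 = exp(2*pi*i*0/9) = 1.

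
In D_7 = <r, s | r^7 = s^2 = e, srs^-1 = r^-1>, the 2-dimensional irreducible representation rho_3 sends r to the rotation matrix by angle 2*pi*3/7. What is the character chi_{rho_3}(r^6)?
chi_{rho_3}(r^6) = 2*cos(2*pi*3*6/7) = -2*cos(pi/7)

Proof sketch: rho_3(r^6) is rotation by angle 2*pi*3*6/7, whose trace is 2*cos(2*pi*3*6/7) = -2*cos(pi/7).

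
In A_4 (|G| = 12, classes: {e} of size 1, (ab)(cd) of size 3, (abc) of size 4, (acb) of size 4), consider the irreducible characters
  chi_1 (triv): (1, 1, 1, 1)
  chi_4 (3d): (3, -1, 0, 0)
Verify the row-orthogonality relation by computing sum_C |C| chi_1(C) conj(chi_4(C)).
Sum = 0; so <chi_1, chi_4> = 0 (distinct irreducibles are orthogonal).

Compute term by term over conjugacy classes (|C| * chi_1(C) * conj(chi_4(C))):
  1*(1)*conj(3) + 3*(1)*conj(-1) + 4*(1)*conj(0) + 4*(1)*conj(0)
  = (3) + (-3) + (0) + (0)
  = 0.
(Exp terms are combined using exp(i*s)*conj(exp(i*t)) = exp(i*(s-t)), and sums of them are collapsed using the identity that for every m > 1 the m distinct m-th roots of unity sum to 0, e.g. 1 + exp(2*I*pi/3) + exp(-2*I*pi/3) = 0.)
Dividing by |G| = 12 gives 0/12 = 0, matching the row-orthogonality relation <chi_1, chi_4> = [chi_1 = chi_4].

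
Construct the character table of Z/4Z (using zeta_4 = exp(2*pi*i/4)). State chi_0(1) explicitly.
Character table of Z/4Z (irreps indexed chi_0,...,chi_3 with chi_k(m) = zeta_4^(k*m), zeta_4 = exp(2*pi*i/4)):
  irrep \ class  {0} (size 1)  {1} (size 1)  {2} (size 1)  {3} (size 1)
  chi_0          1             1             1             1           
  chi_1          1             I             -1            -I          
  chi_2          1             -1            1             -1          
  chi_3          1             -I            -1            I           

Spot check: chi_0(1) = zeta_4^(0*1) = zeta_4^0 = 1.

Z/4Z is abelian, so all 4 irreducible complex representations are 1-dimensional. They are given by chi_k(m) = zeta_4^(k*m) for k = 0,...,3. Row orthogonality: sum_m chi_k(m) conj(chi_l(m)) = 4 * [k = l].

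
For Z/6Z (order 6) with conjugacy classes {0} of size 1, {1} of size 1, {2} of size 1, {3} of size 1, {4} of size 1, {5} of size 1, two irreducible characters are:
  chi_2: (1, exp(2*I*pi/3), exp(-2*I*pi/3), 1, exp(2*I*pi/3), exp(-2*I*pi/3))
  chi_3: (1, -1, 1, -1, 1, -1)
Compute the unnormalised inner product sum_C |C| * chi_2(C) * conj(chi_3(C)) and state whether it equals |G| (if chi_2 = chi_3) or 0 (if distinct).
Sum = 0; so <chi_2, chi_3> = 0 (distinct irreducibles are orthogonal).

Derivation: Compute term by term over conjugacy classes (|C| * chi_2(C) * conj(chi_3(C))):
  1*(1)*conj(1) + 1*(exp(2*I*pi/3))*conj(-1) + 1*(exp(-2*I*pi/3))*conj(1) + 1*(1)*conj(-1) + 1*(exp(2*I*pi/3))*conj(1) + 1*(exp(-2*I*pi/3))*conj(-1)
  = (1) + (-exp(2*I*pi/3)) + (exp(-2*I*pi/3)) + (-1) + (exp(2*I*pi/3)) + (-exp(-2*I*pi/3))
  = 0.
(Exp terms are combined using exp(i*s)*conj(exp(i*t)) = exp(i*(s-t)), and sums of them are collapsed using the identity that for every m > 1 the m distinct m-th roots of unity sum to 0, e.g. 1 + exp(2*I*pi/3) + exp(-2*I*pi/3) = 0.)
Dividing by |G| = 6 gives 0/6 = 0, matching the row-orthogonality relation <chi_2, chi_3> = [chi_2 = chi_3].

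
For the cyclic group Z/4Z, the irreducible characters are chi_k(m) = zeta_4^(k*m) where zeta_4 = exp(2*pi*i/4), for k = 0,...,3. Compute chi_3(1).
chi_3(1) = zeta_4^3 = -I

chi_3(1) = zeta_4^(3*1) = zeta_4^3. Since zeta_4^4 = 1, this equals zeta_4^3 = exp(2*pi*i*3/4) = -I.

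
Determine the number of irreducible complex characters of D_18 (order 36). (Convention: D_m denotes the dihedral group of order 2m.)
12

Why: The number of irreducible complex representations of a finite group equals its number of conjugacy classes. D_18 has 12 conjugacy classes (n/2 + 3 for n even), so D_18 (order 36) has exactly 12 irreducible complex representations.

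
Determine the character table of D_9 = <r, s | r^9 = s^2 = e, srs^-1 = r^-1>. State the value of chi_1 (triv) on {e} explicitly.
Conjugacy classes: {e} of size 1, {r^1, r^8} of size 2, {r^2, r^7} of size 2, {r^3, r^6} of size 2, {r^4, r^5} of size 2, {s, sr, ..., sr^8} of size 9.
Character table:
  irrep \ class              {e} (size 1)  {r^1, r^8} (size 2)  {r^2, r^7} (size 2)  {r^3, r^6} (size 2)  {r^4, r^5} (size 2)  {s, sr, ..., sr^8} (size 9)
  chi_1 (triv)               1             1                    1                    1                    1                    1                          
  chi_2 (sign: r->1, s->-1)  1             1                    1                    1                    1                    -1                         
  chi_3 (2d, j=1)            2             2*cos(2*pi/9)        2*cos(4*pi/9)        -1                   -2*cos(pi/9)         0                          
  chi_4 (2d, j=2)            2             2*cos(4*pi/9)        -2*cos(pi/9)         -1                   2*cos(2*pi/9)        0                          
  chi_5 (2d, j=3)            2             -1                   -1                   2                    -1                   0                          
  chi_6 (2d, j=4)            2             -2*cos(pi/9)         2*cos(2*pi/9)        -1                   2*cos(4*pi/9)        0                          

Spot check: chi_1 (triv) on {e} = 1.

Proof sketch: D_9 has order 2*9 = 18 with 6 conjugacy classes, hence 6 irreducibles. Sum of squared dims 1 + 1 + 4 + 4 + 4 + 4 = 18 = |G|. Linear characters come from the abelianisation; the 2-dimensional irreps have character r^k -> 2*cos(2*pi*j*k/9), reflections -> 0.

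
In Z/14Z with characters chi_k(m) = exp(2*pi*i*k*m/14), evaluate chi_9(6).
chi_9(6) = zeta_14^54 = exp(-2*I*pi/7)

chi_9(6) = zeta_14^(9*6) = zeta_14^54. Since zeta_14^14 = 1, this equals zeta_14^12 = exp(2*pi*i*12/14) = exp(-2*I*pi/7).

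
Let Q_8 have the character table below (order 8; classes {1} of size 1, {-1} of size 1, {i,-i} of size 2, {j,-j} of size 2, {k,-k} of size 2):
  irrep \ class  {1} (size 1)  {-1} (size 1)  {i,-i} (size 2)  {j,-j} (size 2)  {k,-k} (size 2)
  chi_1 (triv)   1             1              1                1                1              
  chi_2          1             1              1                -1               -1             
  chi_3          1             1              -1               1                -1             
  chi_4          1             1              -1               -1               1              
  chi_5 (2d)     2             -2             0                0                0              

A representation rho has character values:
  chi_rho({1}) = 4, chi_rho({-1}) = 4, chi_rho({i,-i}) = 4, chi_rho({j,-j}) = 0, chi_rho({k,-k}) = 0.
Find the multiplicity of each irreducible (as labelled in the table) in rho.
Multiplicities: chi_1: 2, chi_2: 2, chi_3: 0, chi_4: 0, chi_5: 0.

Solution. Use <chi_rho, chi> = (1/|G|) sum_C |C| * chi_rho(C) * conj(chi(C)) with |G| = 8 for each irreducible chi in the table:
  <chi_rho, chi_1> = (1/8)[1*(4)*conj(1) + 1*(4)*conj(1) + 2*(4)*conj(1) + 2*(0)*conj(1) + 2*(0)*conj(1)]
      = (1/8)[(4) + (4) + (8) + (0) + (0)] = 16/8 = 2
  <chi_rho, chi_2> = (1/8)[1*(4)*conj(1) + 1*(4)*conj(1) + 2*(4)*conj(1) + 2*(0)*conj(-1) + 2*(0)*conj(-1)]
      = (1/8)[(4) + (4) + (8) + (0) + (0)] = 16/8 = 2
  <chi_rho, chi_3> = (1/8)[1*(4)*conj(1) + 1*(4)*conj(1) + 2*(4)*conj(-1) + 2*(0)*conj(1) + 2*(0)*conj(-1)]
      = (1/8)[(4) + (4) + (-8) + (0) + (0)] = 0/8 = 0
  <chi_rho, chi_4> = (1/8)[1*(4)*conj(1) + 1*(4)*conj(1) + 2*(4)*conj(-1) + 2*(0)*conj(-1) + 2*(0)*conj(1)]
      = (1/8)[(4) + (4) + (-8) + (0) + (0)] = 0/8 = 0
  <chi_rho, chi_5> = (1/8)[1*(4)*conj(2) + 1*(4)*conj(-2) + 2*(4)*conj(0) + 2*(0)*conj(0) + 2*(0)*conj(0)]
      = (1/8)[(8) + (-8) + (0) + (0) + (0)] = 0/8 = 0
Dimension check: dim(rho) = sum (mult * dim) = 2*1 + 2*1 + 0*1 + 0*1 + 0*2 = 4 = chi_rho(e) = 4.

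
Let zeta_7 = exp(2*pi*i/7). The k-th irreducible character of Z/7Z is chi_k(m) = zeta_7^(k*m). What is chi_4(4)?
chi_4(4) = zeta_7^16 = exp(4*I*pi/7)

Solution. chi_4(4) = zeta_7^(4*4) = zeta_7^16. Since zeta_7^7 = 1, this equals zeta_7^2 = exp(2*pi*i*2/7) = exp(4*I*pi/7).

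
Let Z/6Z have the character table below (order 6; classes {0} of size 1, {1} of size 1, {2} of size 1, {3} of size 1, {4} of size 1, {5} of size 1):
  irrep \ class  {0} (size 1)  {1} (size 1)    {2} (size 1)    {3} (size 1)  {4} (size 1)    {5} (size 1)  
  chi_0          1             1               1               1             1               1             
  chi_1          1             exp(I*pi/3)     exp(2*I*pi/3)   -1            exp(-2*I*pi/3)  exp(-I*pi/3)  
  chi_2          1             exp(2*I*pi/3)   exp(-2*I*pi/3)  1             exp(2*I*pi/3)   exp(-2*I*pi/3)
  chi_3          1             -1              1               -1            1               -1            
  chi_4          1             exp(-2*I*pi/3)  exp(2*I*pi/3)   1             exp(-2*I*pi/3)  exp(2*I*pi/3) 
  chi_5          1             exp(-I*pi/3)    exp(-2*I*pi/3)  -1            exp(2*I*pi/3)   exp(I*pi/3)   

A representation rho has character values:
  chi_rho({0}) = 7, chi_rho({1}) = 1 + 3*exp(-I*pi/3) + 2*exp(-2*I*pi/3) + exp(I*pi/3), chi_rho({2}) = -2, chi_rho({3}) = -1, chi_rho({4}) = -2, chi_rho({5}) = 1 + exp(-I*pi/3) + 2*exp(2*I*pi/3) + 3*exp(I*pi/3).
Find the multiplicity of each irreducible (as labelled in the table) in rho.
Multiplicities: chi_0: 1, chi_1: 1, chi_2: 0, chi_3: 0, chi_4: 2, chi_5: 3.

Explanation: Use <chi_rho, chi> = (1/|G|) sum_C |C| * chi_rho(C) * conj(chi(C)) with |G| = 6 for each irreducible chi in the table:
  <chi_rho, chi_0> = (1/6)[1*(7)*conj(1) + 1*(1 + 3*exp(-I*pi/3) + 2*exp(-2*I*pi/3) + exp(I*pi/3))*conj(1) + 1*(-2)*conj(1) + 1*(-1)*conj(1) + 1*(-2)*conj(1) + 1*(1 + exp(-I*pi/3) + 2*exp(2*I*pi/3) + 3*exp(I*pi/3))*conj(1)]
      = (1/6)[(7) + (1 + 3*exp(-I*pi/3) + 2*exp(-2*I*pi/3) + exp(I*pi/3)) + (-2) + (-1) + (-2) + (1 + exp(-I*pi/3) + 2*exp(2*I*pi/3) + 3*exp(I*pi/3))] = 6/6 = 1
  <chi_rho, chi_1> = (1/6)[1*(7)*conj(1) + 1*(1 + 3*exp(-I*pi/3) + 2*exp(-2*I*pi/3) + exp(I*pi/3))*conj(exp(I*pi/3)) + 1*(-2)*conj(exp(2*I*pi/3)) + 1*(-1)*conj(-1) + 1*(-2)*conj(exp(-2*I*pi/3)) + 1*(1 + exp(-I*pi/3) + 2*exp(2*I*pi/3) + 3*exp(I*pi/3))*conj(exp(-I*pi/3))]
      = (1/6)[(7) + (-1 + 3*exp(-2*I*pi/3) + exp(-I*pi/3)) + (3 + exp(-2*I*pi/3) + 3*exp(2*I*pi/3)) + (1) + (3 + 3*exp(-2*I*pi/3) + exp(2*I*pi/3)) + (-1 + exp(I*pi/3) + 3*exp(2*I*pi/3))] = 6/6 = 1
  <chi_rho, chi_2> = (1/6)[1*(7)*conj(1) + 1*(1 + 3*exp(-I*pi/3) + 2*exp(-2*I*pi/3) + exp(I*pi/3))*conj(exp(2*I*pi/3)) + 1*(-2)*conj(exp(-2*I*pi/3)) + 1*(-1)*conj(1) + 1*(-2)*conj(exp(2*I*pi/3)) + 1*(1 + exp(-I*pi/3) + 2*exp(2*I*pi/3) + 3*exp(I*pi/3))*conj(exp(-2*I*pi/3))]
      = (1/6)[(7) + (-4) + (3 + 3*exp(-2*I*pi/3) + exp(2*I*pi/3)) + (-1) + (3 + exp(-2*I*pi/3) + 3*exp(2*I*pi/3)) + (-4)] = 0/6 = 0
  <chi_rho, chi_3> = (1/6)[1*(7)*conj(1) + 1*(1 + 3*exp(-I*pi/3) + 2*exp(-2*I*pi/3) + exp(I*pi/3))*conj(-1) + 1*(-2)*conj(1) + 1*(-1)*conj(-1) + 1*(-2)*conj(1) + 1*(1 + exp(-I*pi/3) + 2*exp(2*I*pi/3) + 3*exp(I*pi/3))*conj(-1)]
      = (1/6)[(7) + (-1 - exp(I*pi/3) - 2*exp(-2*I*pi/3) - 3*exp(-I*pi/3)) + (-2) + (1) + (-2) + (-1 - 3*exp(I*pi/3) - 2*exp(2*I*pi/3) - exp(-I*pi/3))] = 0/6 = 0
  <chi_rho, chi_4> = (1/6)[1*(7)*conj(1) + 1*(1 + 3*exp(-I*pi/3) + 2*exp(-2*I*pi/3) + exp(I*pi/3))*conj(exp(-2*I*pi/3)) + 1*(-2)*conj(exp(2*I*pi/3)) + 1*(-1)*conj(1) + 1*(-2)*conj(exp(-2*I*pi/3)) + 1*(1 + exp(-I*pi/3) + 2*exp(2*I*pi/3) + 3*exp(I*pi/3))*conj(exp(2*I*pi/3))]
      = (1/6)[(7) + (1 + exp(2*I*pi/3) + 3*exp(I*pi/3)) + (3 + exp(-2*I*pi/3) + 3*exp(2*I*pi/3)) + (-1) + (3 + 3*exp(-2*I*pi/3) + exp(2*I*pi/3)) + (1 + 3*exp(-I*pi/3) + exp(-2*I*pi/3))] = 12/6 = 2
  <chi_rho, chi_5> = (1/6)[1*(7)*conj(1) + 1*(1 + 3*exp(-I*pi/3) + 2*exp(-2*I*pi/3) + exp(I*pi/3))*conj(exp(-I*pi/3)) + 1*(-2)*conj(exp(-2*I*pi/3)) + 1*(-1)*conj(-1) + 1*(-2)*conj(exp(2*I*pi/3)) + 1*(1 + exp(-I*pi/3) + 2*exp(2*I*pi/3) + 3*exp(I*pi/3))*conj(exp(I*pi/3))]
      = (1/6)[(7) + (4) + (3 + 3*exp(-2*I*pi/3) + exp(2*I*pi/3)) + (1) + (3 + exp(-2*I*pi/3) + 3*exp(2*I*pi/3)) + (4)] = 18/6 = 3
(Exp terms are combined using exp(i*s)*conj(exp(i*t)) = exp(i*(s-t)), and sums of them are collapsed using the identity that for every m > 1 the m distinct m-th roots of unity sum to 0, e.g. 1 + exp(2*I*pi/3) + exp(-2*I*pi/3) = 0.)
Dimension check: dim(rho) = sum (mult * dim) = 1*1 + 1*1 + 0*1 + 0*1 + 2*1 + 3*1 = 7 = chi_rho(e) = 7.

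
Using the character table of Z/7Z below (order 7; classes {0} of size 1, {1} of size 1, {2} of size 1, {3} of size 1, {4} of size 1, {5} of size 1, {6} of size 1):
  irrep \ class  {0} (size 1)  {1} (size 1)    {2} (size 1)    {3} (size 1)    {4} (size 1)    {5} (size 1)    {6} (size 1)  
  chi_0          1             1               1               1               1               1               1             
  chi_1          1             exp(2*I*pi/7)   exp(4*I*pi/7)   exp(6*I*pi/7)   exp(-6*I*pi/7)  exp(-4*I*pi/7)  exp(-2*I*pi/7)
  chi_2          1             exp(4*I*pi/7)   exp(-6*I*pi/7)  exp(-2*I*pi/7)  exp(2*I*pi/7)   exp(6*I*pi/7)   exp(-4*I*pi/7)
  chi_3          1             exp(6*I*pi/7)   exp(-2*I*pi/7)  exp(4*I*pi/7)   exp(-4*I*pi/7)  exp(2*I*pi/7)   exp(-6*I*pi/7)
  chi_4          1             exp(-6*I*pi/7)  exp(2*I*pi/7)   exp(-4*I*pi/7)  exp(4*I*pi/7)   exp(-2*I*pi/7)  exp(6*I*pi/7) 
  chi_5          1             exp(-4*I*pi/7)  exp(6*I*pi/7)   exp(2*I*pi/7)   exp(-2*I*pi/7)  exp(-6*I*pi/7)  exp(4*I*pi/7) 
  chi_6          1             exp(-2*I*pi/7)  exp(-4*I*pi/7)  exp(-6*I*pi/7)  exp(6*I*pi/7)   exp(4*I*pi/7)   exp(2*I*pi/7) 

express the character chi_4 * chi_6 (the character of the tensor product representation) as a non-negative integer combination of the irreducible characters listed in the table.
chi_4 tensor chi_6 = chi_3 (all other irreducibles have multiplicity 0).

Reasoning: The character of a tensor product is the pointwise product (chi_4 * chi_6)(C) = chi_4(C) * chi_6(C):
  {0}: (1)*(1), {1}: (exp(-6*I*pi/7))*(exp(-2*I*pi/7)), {2}: (exp(2*I*pi/7))*(exp(-4*I*pi/7)), {3}: (exp(-4*I*pi/7))*(exp(-6*I*pi/7)), {4}: (exp(4*I*pi/7))*(exp(6*I*pi/7)), {5}: (exp(-2*I*pi/7))*(exp(4*I*pi/7)), {6}: (exp(6*I*pi/7))*(exp(2*I*pi/7))
so (chi_4 * chi_6) takes values
  {0} -> 1, {1} -> exp(6*I*pi/7), {2} -> exp(-2*I*pi/7), {3} -> exp(4*I*pi/7), {4} -> exp(-4*I*pi/7), {5} -> exp(2*I*pi/7), {6} -> exp(-6*I*pi/7).
Now take the inner product of this character with each irreducible chi from the table, <chi_4*chi_6, chi> = (1/7) sum_C |C| (chi_4*chi_6)(C) conj(chi(C)):
  <chi_4*chi_6, chi_0> = (1/7)[1*(1)*conj(1) + 1*(exp(6*I*pi/7))*conj(1) + 1*(exp(-2*I*pi/7))*conj(1) + 1*(exp(4*I*pi/7))*conj(1) + 1*(exp(-4*I*pi/7))*conj(1) + 1*(exp(2*I*pi/7))*conj(1) + 1*(exp(-6*I*pi/7))*conj(1)]
      = (1/7)[(1) + (exp(6*I*pi/7)) + (exp(-2*I*pi/7)) + (exp(4*I*pi/7)) + (exp(-4*I*pi/7)) + (exp(2*I*pi/7)) + (exp(-6*I*pi/7))] = 0/7 = 0
  <chi_4*chi_6, chi_1> = (1/7)[1*(1)*conj(1) + 1*(exp(6*I*pi/7))*conj(exp(2*I*pi/7)) + 1*(exp(-2*I*pi/7))*conj(exp(4*I*pi/7)) + 1*(exp(4*I*pi/7))*conj(exp(6*I*pi/7)) + 1*(exp(-4*I*pi/7))*conj(exp(-6*I*pi/7)) + 1*(exp(2*I*pi/7))*conj(exp(-4*I*pi/7)) + 1*(exp(-6*I*pi/7))*conj(exp(-2*I*pi/7))]
      = (1/7)[(1) + (exp(4*I*pi/7)) + (exp(-6*I*pi/7)) + (exp(-2*I*pi/7)) + (exp(2*I*pi/7)) + (exp(6*I*pi/7)) + (exp(-4*I*pi/7))] = 0/7 = 0
  <chi_4*chi_6, chi_2> = (1/7)[1*(1)*conj(1) + 1*(exp(6*I*pi/7))*conj(exp(4*I*pi/7)) + 1*(exp(-2*I*pi/7))*conj(exp(-6*I*pi/7)) + 1*(exp(4*I*pi/7))*conj(exp(-2*I*pi/7)) + 1*(exp(-4*I*pi/7))*conj(exp(2*I*pi/7)) + 1*(exp(2*I*pi/7))*conj(exp(6*I*pi/7)) + 1*(exp(-6*I*pi/7))*conj(exp(-4*I*pi/7))]
      = (1/7)[(1) + (exp(2*I*pi/7)) + (exp(4*I*pi/7)) + (exp(6*I*pi/7)) + (exp(-6*I*pi/7)) + (exp(-4*I*pi/7)) + (exp(-2*I*pi/7))] = 0/7 = 0
  <chi_4*chi_6, chi_3> = (1/7)[1*(1)*conj(1) + 1*(exp(6*I*pi/7))*conj(exp(6*I*pi/7)) + 1*(exp(-2*I*pi/7))*conj(exp(-2*I*pi/7)) + 1*(exp(4*I*pi/7))*conj(exp(4*I*pi/7)) + 1*(exp(-4*I*pi/7))*conj(exp(-4*I*pi/7)) + 1*(exp(2*I*pi/7))*conj(exp(2*I*pi/7)) + 1*(exp(-6*I*pi/7))*conj(exp(-6*I*pi/7))]
      = (1/7)[(1) + (1) + (1) + (1) + (1) + (1) + (1)] = 7/7 = 1
  <chi_4*chi_6, chi_4> = (1/7)[1*(1)*conj(1) + 1*(exp(6*I*pi/7))*conj(exp(-6*I*pi/7)) + 1*(exp(-2*I*pi/7))*conj(exp(2*I*pi/7)) + 1*(exp(4*I*pi/7))*conj(exp(-4*I*pi/7)) + 1*(exp(-4*I*pi/7))*conj(exp(4*I*pi/7)) + 1*(exp(2*I*pi/7))*conj(exp(-2*I*pi/7)) + 1*(exp(-6*I*pi/7))*conj(exp(6*I*pi/7))]
      = (1/7)[(1) + (exp(-2*I*pi/7)) + (exp(-4*I*pi/7)) + (exp(-6*I*pi/7)) + (exp(6*I*pi/7)) + (exp(4*I*pi/7)) + (exp(2*I*pi/7))] = 0/7 = 0
  <chi_4*chi_6, chi_5> = (1/7)[1*(1)*conj(1) + 1*(exp(6*I*pi/7))*conj(exp(-4*I*pi/7)) + 1*(exp(-2*I*pi/7))*conj(exp(6*I*pi/7)) + 1*(exp(4*I*pi/7))*conj(exp(2*I*pi/7)) + 1*(exp(-4*I*pi/7))*conj(exp(-2*I*pi/7)) + 1*(exp(2*I*pi/7))*conj(exp(-6*I*pi/7)) + 1*(exp(-6*I*pi/7))*conj(exp(4*I*pi/7))]
      = (1/7)[(1) + (exp(-4*I*pi/7)) + (exp(6*I*pi/7)) + (exp(2*I*pi/7)) + (exp(-2*I*pi/7)) + (exp(-6*I*pi/7)) + (exp(4*I*pi/7))] = 0/7 = 0
  <chi_4*chi_6, chi_6> = (1/7)[1*(1)*conj(1) + 1*(exp(6*I*pi/7))*conj(exp(-2*I*pi/7)) + 1*(exp(-2*I*pi/7))*conj(exp(-4*I*pi/7)) + 1*(exp(4*I*pi/7))*conj(exp(-6*I*pi/7)) + 1*(exp(-4*I*pi/7))*conj(exp(6*I*pi/7)) + 1*(exp(2*I*pi/7))*conj(exp(4*I*pi/7)) + 1*(exp(-6*I*pi/7))*conj(exp(2*I*pi/7))]
      = (1/7)[(1) + (exp(-6*I*pi/7)) + (exp(2*I*pi/7)) + (exp(-4*I*pi/7)) + (exp(4*I*pi/7)) + (exp(-2*I*pi/7)) + (exp(6*I*pi/7))] = 0/7 = 0
(Exp terms are combined using exp(i*s)*conj(exp(i*t)) = exp(i*(s-t)), and sums of them are collapsed using the identity that for every m > 1 the m distinct m-th roots of unity sum to 0, e.g. 1 + exp(2*I*pi/3) + exp(-2*I*pi/3) = 0.)
Hence the multiplicities are chi_3: 1. Dimension check: dim(chi_4)*dim(chi_6) = 1*1 = 1 and sum (mult * dim) = 1*1 = 1.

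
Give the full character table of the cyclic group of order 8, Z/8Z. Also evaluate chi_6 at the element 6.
Character table of Z/8Z (irreps indexed chi_0,...,chi_7 with chi_k(m) = zeta_8^(k*m), zeta_8 = exp(2*pi*i/8)):
  irrep \ class  {0} (size 1)  {1} (size 1)    {2} (size 1)  {3} (size 1)    {4} (size 1)  {5} (size 1)    {6} (size 1)  {7} (size 1)  
  chi_0          1             1               1             1               1             1               1             1             
  chi_1          1             exp(I*pi/4)     I             exp(3*I*pi/4)   -1            exp(-3*I*pi/4)  -I            exp(-I*pi/4)  
  chi_2          1             I               -1            -I              1             I               -1            -I            
  chi_3          1             exp(3*I*pi/4)   -I            exp(I*pi/4)     -1            exp(-I*pi/4)    I             exp(-3*I*pi/4)
  chi_4          1             -1              1             -1              1             -1              1             -1            
  chi_5          1             exp(-3*I*pi/4)  I             exp(-I*pi/4)    -1            exp(I*pi/4)     -I            exp(3*I*pi/4) 
  chi_6          1             -I              -1            I               1             -I              -1            I             
  chi_7          1             exp(-I*pi/4)    -I            exp(-3*I*pi/4)  -1            exp(3*I*pi/4)   I             exp(I*pi/4)   

Spot check: chi_6(6) = zeta_8^(6*6) = zeta_8^36 = -1.

Proof sketch: Z/8Z is abelian, so all 8 irreducible complex representations are 1-dimensional. They are given by chi_k(m) = zeta_8^(k*m) for k = 0,...,7. Row orthogonality: sum_m chi_k(m) conj(chi_l(m)) = 8 * [k = l].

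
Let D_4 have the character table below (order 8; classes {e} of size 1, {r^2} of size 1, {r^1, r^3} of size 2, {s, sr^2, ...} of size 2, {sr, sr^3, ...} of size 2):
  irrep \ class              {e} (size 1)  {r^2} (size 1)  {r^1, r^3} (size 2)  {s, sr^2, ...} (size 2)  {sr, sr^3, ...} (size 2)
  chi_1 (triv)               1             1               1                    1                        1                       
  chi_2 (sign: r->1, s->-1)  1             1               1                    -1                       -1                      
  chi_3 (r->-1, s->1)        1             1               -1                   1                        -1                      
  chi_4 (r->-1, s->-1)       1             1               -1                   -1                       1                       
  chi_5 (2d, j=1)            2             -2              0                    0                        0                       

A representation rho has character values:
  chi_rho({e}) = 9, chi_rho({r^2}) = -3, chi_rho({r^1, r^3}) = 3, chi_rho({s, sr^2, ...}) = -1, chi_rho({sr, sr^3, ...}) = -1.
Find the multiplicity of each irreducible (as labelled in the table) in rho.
Multiplicities: chi_1: 1, chi_2: 2, chi_3: 0, chi_4: 0, chi_5: 3.

Use <chi_rho, chi> = (1/|G|) sum_C |C| * chi_rho(C) * conj(chi(C)) with |G| = 8 for each irreducible chi in the table:
  <chi_rho, chi_1> = (1/8)[1*(9)*conj(1) + 1*(-3)*conj(1) + 2*(3)*conj(1) + 2*(-1)*conj(1) + 2*(-1)*conj(1)]
      = (1/8)[(9) + (-3) + (6) + (-2) + (-2)] = 8/8 = 1
  <chi_rho, chi_2> = (1/8)[1*(9)*conj(1) + 1*(-3)*conj(1) + 2*(3)*conj(1) + 2*(-1)*conj(-1) + 2*(-1)*conj(-1)]
      = (1/8)[(9) + (-3) + (6) + (2) + (2)] = 16/8 = 2
  <chi_rho, chi_3> = (1/8)[1*(9)*conj(1) + 1*(-3)*conj(1) + 2*(3)*conj(-1) + 2*(-1)*conj(1) + 2*(-1)*conj(-1)]
      = (1/8)[(9) + (-3) + (-6) + (-2) + (2)] = 0/8 = 0
  <chi_rho, chi_4> = (1/8)[1*(9)*conj(1) + 1*(-3)*conj(1) + 2*(3)*conj(-1) + 2*(-1)*conj(-1) + 2*(-1)*conj(1)]
      = (1/8)[(9) + (-3) + (-6) + (2) + (-2)] = 0/8 = 0
  <chi_rho, chi_5> = (1/8)[1*(9)*conj(2) + 1*(-3)*conj(-2) + 2*(3)*conj(0) + 2*(-1)*conj(0) + 2*(-1)*conj(0)]
      = (1/8)[(18) + (6) + (0) + (0) + (0)] = 24/8 = 3
Dimension check: dim(rho) = sum (mult * dim) = 1*1 + 2*1 + 0*1 + 0*1 + 3*2 = 9 = chi_rho(e) = 9.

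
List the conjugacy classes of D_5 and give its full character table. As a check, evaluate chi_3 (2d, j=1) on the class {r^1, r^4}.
Conjugacy classes: {e} of size 1, {r^1, r^4} of size 2, {r^2, r^3} of size 2, {s, sr, ..., sr^4} of size 5.
Character table:
  irrep \ class              {e} (size 1)  {r^1, r^4} (size 2)  {r^2, r^3} (size 2)  {s, sr, ..., sr^4} (size 5)
  chi_1 (triv)               1             1                    1                    1                          
  chi_2 (sign: r->1, s->-1)  1             1                    1                    -1                         
  chi_3 (2d, j=1)            2             -1/2 + sqrt(5)/2     -sqrt(5)/2 - 1/2     0                          
  chi_4 (2d, j=2)            2             -sqrt(5)/2 - 1/2     -1/2 + sqrt(5)/2     0                          

Spot check: chi_3 (2d, j=1) on {r^1, r^4} = -1/2 + sqrt(5)/2.

Explanation: D_5 has order 2*5 = 10 with 4 conjugacy classes, hence 4 irreducibles. Sum of squared dims 1 + 1 + 4 + 4 = 10 = |G|. Linear characters come from the abelianisation; the 2-dimensional irreps have character r^k -> 2*cos(2*pi*j*k/5), reflections -> 0.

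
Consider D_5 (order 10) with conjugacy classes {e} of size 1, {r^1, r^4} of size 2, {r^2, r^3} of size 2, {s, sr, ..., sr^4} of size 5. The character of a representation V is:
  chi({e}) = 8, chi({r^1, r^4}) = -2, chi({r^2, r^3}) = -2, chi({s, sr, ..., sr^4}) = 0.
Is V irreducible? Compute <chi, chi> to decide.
Not irreducible (reducible): <chi, chi> = 8 > 1.

Details: <chi, chi> = (1/|G|) sum_C |C| * |chi(C)|^2 = (1/10)[1*|8|^2 + 2*|-2|^2 + 2*|-2|^2 + 5*|0|^2]
  = (1/10)[(64) + (8) + (8) + (0)] = 80/10 = 8.
A character is irreducible iff <chi, chi> = 1, so this representation is reducible.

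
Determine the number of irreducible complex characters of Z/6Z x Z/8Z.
48

Proof sketch: The number of irreducible complex representations of a finite group equals its number of conjugacy classes. Z/6Z x Z/8Z is abelian of order 48, so every element is its own conjugacy class: 48 classes, so Z/6Z x Z/8Z (order 48) has exactly 48 irreducible complex representations.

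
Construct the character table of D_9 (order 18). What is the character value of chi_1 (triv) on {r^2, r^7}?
Conjugacy classes: {e} of size 1, {r^1, r^8} of size 2, {r^2, r^7} of size 2, {r^3, r^6} of size 2, {r^4, r^5} of size 2, {s, sr, ..., sr^8} of size 9.
Character table:
  irrep \ class              {e} (size 1)  {r^1, r^8} (size 2)  {r^2, r^7} (size 2)  {r^3, r^6} (size 2)  {r^4, r^5} (size 2)  {s, sr, ..., sr^8} (size 9)
  chi_1 (triv)               1             1                    1                    1                    1                    1                          
  chi_2 (sign: r->1, s->-1)  1             1                    1                    1                    1                    -1                         
  chi_3 (2d, j=1)            2             2*cos(2*pi/9)        2*cos(4*pi/9)        -1                   -2*cos(pi/9)         0                          
  chi_4 (2d, j=2)            2             2*cos(4*pi/9)        -2*cos(pi/9)         -1                   2*cos(2*pi/9)        0                          
  chi_5 (2d, j=3)            2             -1                   -1                   2                    -1                   0                          
  chi_6 (2d, j=4)            2             -2*cos(pi/9)         2*cos(2*pi/9)        -1                   2*cos(4*pi/9)        0                          

Spot check: chi_1 (triv) on {r^2, r^7} = 1.

Argument: D_9 has order 2*9 = 18 with 6 conjugacy classes, hence 6 irreducibles. Sum of squared dims 1 + 1 + 4 + 4 + 4 + 4 = 18 = |G|. Linear characters come from the abelianisation; the 2-dimensional irreps have character r^k -> 2*cos(2*pi*j*k/9), reflections -> 0.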